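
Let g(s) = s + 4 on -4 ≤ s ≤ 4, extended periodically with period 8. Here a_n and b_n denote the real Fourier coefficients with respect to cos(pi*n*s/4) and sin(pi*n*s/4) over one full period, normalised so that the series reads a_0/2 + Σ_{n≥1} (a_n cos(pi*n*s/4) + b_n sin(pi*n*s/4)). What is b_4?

-2/pi

b_4 = 1/4 ∫_{-4}^{4} g(s) sin(pi*s) ds.
Integrating by parts (boundary term plus one more integral), an antiderivative of (s + 4) sin(pi*s) is -s*cos(pi*s)/pi + sin(pi*s)/pi**2 - 4*cos(pi*s)/pi; evaluating from -4 to 4: ∫_{-4}^{4} (s + 4) sin(pi*s) ds = (-8/pi) - (0) = -8/pi.
Hence b_4 = (1/4)·(-8/pi) = -2/pi.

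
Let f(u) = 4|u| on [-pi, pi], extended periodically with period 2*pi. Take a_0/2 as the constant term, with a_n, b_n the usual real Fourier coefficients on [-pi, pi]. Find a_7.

a_7 = 1/pi ∫_{-pi}^{pi} f(u) cos(7*u) du.
f is even and cos(7*u) is even, so the integrand is even and a_7 = 2/pi ∫_0^{pi} f(u) cos(7*u) du.
Integrating by parts (boundary term plus one more integral), an antiderivative of (4*u) cos(7*u) is 4*u*sin(7*u)/7 + 4*cos(7*u)/49; evaluating from 0 to pi: ∫_{0}^{pi} (4*u) cos(7*u) du = (-4/49) - (4/49) = -8/49.
Hence a_7 = (2/pi)·(-8/49) = -16/(49*pi).

-16/(49*pi)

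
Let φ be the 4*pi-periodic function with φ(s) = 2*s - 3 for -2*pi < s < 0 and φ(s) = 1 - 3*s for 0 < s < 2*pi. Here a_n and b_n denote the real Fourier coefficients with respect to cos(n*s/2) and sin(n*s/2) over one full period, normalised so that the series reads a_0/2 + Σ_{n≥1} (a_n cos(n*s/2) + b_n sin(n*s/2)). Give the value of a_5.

4/(5*pi)

a_5 = (1/(2*pi)) ∫_{-2*pi}^{2*pi} φ(s) cos(5*s/2) ds.
Split the integral at the breakpoints.
Integrating by parts (boundary term plus one more integral), an antiderivative of (2*s - 3) cos(5*s/2) is 4*s*sin(5*s/2)/5 - 6*sin(5*s/2)/5 + 8*cos(5*s/2)/25; evaluating from -2*pi to 0: ∫_{-2*pi}^{0} (2*s - 3) cos(5*s/2) ds = (8/25) - (-8/25) = 16/25.
Integrating by parts (boundary term plus one more integral), an antiderivative of (1 - 3*s) cos(5*s/2) is -6*s*sin(5*s/2)/5 + 2*sin(5*s/2)/5 - 12*cos(5*s/2)/25; evaluating from 0 to 2*pi: ∫_{0}^{2*pi} (1 - 3*s) cos(5*s/2) ds = (12/25) - (-12/25) = 24/25.
Summing the pieces and multiplying by (1/(2*pi)) gives a_5 = 4/(5*pi).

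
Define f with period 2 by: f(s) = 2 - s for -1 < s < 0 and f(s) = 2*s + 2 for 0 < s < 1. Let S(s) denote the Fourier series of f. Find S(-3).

s = -3 differs from s = 1 by -2 full period(s), and the series is 2-periodic.
At s = 1 the one-sided limits are f(1^-) = 4 and f(1^+) = 3.
By Dirichlet's theorem the series converges to their average, [(4) + (3)]/2 = 7/2.

7/2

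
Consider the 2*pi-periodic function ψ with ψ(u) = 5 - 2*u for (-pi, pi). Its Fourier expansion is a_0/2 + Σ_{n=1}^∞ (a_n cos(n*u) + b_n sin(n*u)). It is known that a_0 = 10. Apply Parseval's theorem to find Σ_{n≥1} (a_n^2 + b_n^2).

8*pi**2/3

Parseval: a_0^2/2 + Σ_{n≥1} (a_n^2+b_n^2) = 1/pi ∫_{-pi}^{pi} ψ(u)^2 du = 8*pi**2/3 + 50.
Subtract a_0^2/2 = 50: Σ (a_n^2+b_n^2) = 8*pi**2/3.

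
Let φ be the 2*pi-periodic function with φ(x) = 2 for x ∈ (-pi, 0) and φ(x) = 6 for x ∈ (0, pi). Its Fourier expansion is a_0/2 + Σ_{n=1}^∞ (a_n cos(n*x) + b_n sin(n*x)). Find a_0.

8

a_0 = 1/pi ∫_{-pi}^{pi} φ(x) dx = 1/pi · (8*pi) = 8.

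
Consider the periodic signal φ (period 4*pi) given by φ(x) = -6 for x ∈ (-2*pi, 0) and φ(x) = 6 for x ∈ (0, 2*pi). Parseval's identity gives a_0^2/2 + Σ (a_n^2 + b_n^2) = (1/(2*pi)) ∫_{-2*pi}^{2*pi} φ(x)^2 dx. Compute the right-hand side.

(1/(2*pi)) ∫_{-2*pi}^{2*pi} φ(x)^2 dx = (1/(2*pi)) · (144*pi) = 72.

72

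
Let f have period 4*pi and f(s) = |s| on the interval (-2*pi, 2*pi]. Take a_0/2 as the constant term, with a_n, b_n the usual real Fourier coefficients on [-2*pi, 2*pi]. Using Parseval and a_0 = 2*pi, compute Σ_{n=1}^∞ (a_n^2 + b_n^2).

Parseval: a_0^2/2 + Σ_{n≥1} (a_n^2+b_n^2) = (1/(2*pi)) ∫_{-2*pi}^{2*pi} f(s)^2 ds = 8*pi**2/3.
Subtract a_0^2/2 = 2*pi**2: Σ (a_n^2+b_n^2) = 2*pi**2/3.

2*pi**2/3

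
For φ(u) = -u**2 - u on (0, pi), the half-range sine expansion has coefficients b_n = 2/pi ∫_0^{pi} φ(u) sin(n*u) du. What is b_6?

b_6 = 2/pi ∫_0^{pi} (-u**2 - u) sin(6*u) du.
Integrating by parts twice (tabular method), an antiderivative of (-u**2 - u) sin(6*u) is u**2*cos(6*u)/6 - u*sin(6*u)/18 + u*cos(6*u)/6 - sin(6*u)/36 - cos(6*u)/108; evaluating from 0 to pi: ∫_{0}^{pi} (-u**2 - u) sin(6*u) du = (-1/108 + pi/6 + pi**2/6) - (-1/108) = pi*(1 + pi)/6.
Hence b_6 = (2/pi)·(pi*(1 + pi)/6) = 1/3 + pi/3.

1/3 + pi/3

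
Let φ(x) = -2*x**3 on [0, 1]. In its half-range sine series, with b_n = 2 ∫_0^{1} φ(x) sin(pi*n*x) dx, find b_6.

b_6 = 2 ∫_0^{1} (-2*x**3) sin(6*pi*x) dx.
Integrating by parts three times (tabular method), an antiderivative of (-2*x**3) sin(6*pi*x) is x**3*cos(6*pi*x)/(3*pi) - x**2*sin(6*pi*x)/(6*pi**2) - x*cos(6*pi*x)/(18*pi**3) + sin(6*pi*x)/(108*pi**4); evaluating from 0 to 1: ∫_{0}^{1} (-2*x**3) sin(6*pi*x) dx = ((-1 + 6*pi**2)/(18*pi**3)) - (0) = (-1 + 6*pi**2)/(18*pi**3).
Hence b_6 = 2·((-1 + 6*pi**2)/(18*pi**3)) = (-1 + 6*pi**2)/(9*pi**3).

(-1 + 6*pi**2)/(9*pi**3)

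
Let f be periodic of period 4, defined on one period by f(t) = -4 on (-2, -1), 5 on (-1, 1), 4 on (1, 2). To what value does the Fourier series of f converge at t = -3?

t = -3 differs from t = 1 by -1 full period(s), and the series is 4-periodic.
At t = 1 the one-sided limits are f(1^-) = 5 and f(1^+) = 4.
By Dirichlet's theorem the series converges to their average, [(5) + (4)]/2 = 9/2.

9/2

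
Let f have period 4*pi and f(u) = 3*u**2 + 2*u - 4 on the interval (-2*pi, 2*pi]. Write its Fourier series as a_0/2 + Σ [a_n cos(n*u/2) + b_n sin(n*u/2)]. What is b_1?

8

b_1 = (1/(2*pi)) ∫_{-2*pi}^{2*pi} f(u) sin(u/2) du.
Integrating by parts twice (tabular method), an antiderivative of (3*u**2 + 2*u - 4) sin(u/2) is -6*u**2*cos(u/2) + 24*u*sin(u/2) - 4*u*cos(u/2) + 8*sin(u/2) + 56*cos(u/2); evaluating from -2*pi to 2*pi: ∫_{-2*pi}^{2*pi} (3*u**2 + 2*u - 4) sin(u/2) du = (-56 + 8*pi + 24*pi**2) - (-56 - 8*pi + 24*pi**2) = 16*pi.
Hence b_1 = (1/(2*pi))·(16*pi) = 8.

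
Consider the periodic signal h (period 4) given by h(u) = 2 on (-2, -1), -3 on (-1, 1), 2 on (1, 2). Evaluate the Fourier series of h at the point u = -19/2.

2

u = -19/2 differs from u = -3/2 by -2 full period(s), and the series is 4-periodic.
h is continuous at u = -3/2 with value 2, so the series converges to 2 there.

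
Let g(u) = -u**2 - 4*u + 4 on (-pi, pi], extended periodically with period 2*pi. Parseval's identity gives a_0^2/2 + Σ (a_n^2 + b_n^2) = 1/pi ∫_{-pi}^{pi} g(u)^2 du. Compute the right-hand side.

1/pi ∫_{-pi}^{pi} g(u)^2 du = 1/pi · (2*pi*(240 + 3*pi**4 + 40*pi**2)/15) = 32 + 2*pi**4/5 + 16*pi**2/3.

32 + 2*pi**4/5 + 16*pi**2/3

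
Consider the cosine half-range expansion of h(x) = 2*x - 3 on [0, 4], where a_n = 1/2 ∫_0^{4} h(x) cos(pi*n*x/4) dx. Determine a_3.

-32/(9*pi**2)

a_3 = 1/2 ∫_0^{4} (2*x - 3) cos(3*pi*x/4) dx.
Integrating by parts (boundary term plus one more integral), an antiderivative of (2*x - 3) cos(3*pi*x/4) is 8*x*sin(3*pi*x/4)/(3*pi) - 4*sin(3*pi*x/4)/pi + 32*cos(3*pi*x/4)/(9*pi**2); evaluating from 0 to 4: ∫_{0}^{4} (2*x - 3) cos(3*pi*x/4) dx = (-32/(9*pi**2)) - (32/(9*pi**2)) = -64/(9*pi**2).
Hence a_3 = (1/2)·(-64/(9*pi**2)) = -32/(9*pi**2).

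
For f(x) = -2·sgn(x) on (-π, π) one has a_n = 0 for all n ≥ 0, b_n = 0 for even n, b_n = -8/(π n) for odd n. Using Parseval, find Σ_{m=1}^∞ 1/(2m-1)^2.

pi**2/8

Parseval: Σ b_n^2 = (1/π) ∫_{-π}^{π} f(x)^2 dx = 8.
Only odd n contribute, with b_n^2 = 64/(π^2 n^2), so Σ_{m≥1} 1/(2m-1)^2 = π^2·(8)/64 = pi**2/8.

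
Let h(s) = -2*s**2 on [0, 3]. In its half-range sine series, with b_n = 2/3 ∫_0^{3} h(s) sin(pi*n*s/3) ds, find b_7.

b_7 = 2/3 ∫_0^{3} (-2*s**2) sin(7*pi*s/3) ds.
Integrating by parts twice (tabular method), an antiderivative of (-2*s**2) sin(7*pi*s/3) is 6*s**2*cos(7*pi*s/3)/(7*pi) - 36*s*sin(7*pi*s/3)/(49*pi**2) - 108*cos(7*pi*s/3)/(343*pi**3); evaluating from 0 to 3: ∫_{0}^{3} (-2*s**2) sin(7*pi*s/3) ds = (54*(2 - 49*pi**2)/(343*pi**3)) - (-108/(343*pi**3)) = 54*(4 - 49*pi**2)/(343*pi**3).
Hence b_7 = (2/3)·(54*(4 - 49*pi**2)/(343*pi**3)) = 36*(4 - 49*pi**2)/(343*pi**3).

36*(4 - 49*pi**2)/(343*pi**3)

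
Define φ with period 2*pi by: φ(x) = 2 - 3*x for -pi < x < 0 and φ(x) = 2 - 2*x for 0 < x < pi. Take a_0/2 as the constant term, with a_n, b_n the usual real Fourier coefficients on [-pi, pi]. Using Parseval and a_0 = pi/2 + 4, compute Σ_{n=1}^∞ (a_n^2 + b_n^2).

101*pi**2/24

Parseval: a_0^2/2 + Σ_{n≥1} (a_n^2+b_n^2) = 1/pi ∫_{-pi}^{pi} φ(x)^2 dx = 2*pi + 8 + 13*pi**2/3.
Subtract a_0^2/2 = (pi + 8)**2/8: Σ (a_n^2+b_n^2) = 101*pi**2/24.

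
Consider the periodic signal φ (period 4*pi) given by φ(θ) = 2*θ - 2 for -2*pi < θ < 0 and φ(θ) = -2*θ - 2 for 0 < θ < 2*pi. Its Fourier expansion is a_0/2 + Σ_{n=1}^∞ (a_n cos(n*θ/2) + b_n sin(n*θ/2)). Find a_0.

-4*pi - 4

a_0 = (1/(2*pi)) ∫_{-2*pi}^{2*pi} φ(θ) dθ = (1/(2*pi)) · (-8*pi*(1 + pi)) = -4*pi - 4.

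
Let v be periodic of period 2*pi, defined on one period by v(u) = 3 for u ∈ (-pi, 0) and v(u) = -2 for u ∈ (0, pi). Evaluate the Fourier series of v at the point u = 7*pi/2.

3

u = 7*pi/2 differs from u = -pi/2 by 2 full period(s), and the series is 2*pi-periodic.
v is continuous at u = -pi/2 with value 3, so the series converges to 3 there.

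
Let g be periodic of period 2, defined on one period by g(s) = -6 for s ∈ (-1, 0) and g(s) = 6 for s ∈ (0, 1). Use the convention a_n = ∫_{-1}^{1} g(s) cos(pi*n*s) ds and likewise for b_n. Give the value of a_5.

0

a_5 = ∫_{-1}^{1} g(s) cos(5*pi*s) ds.
g is odd and cos(5*pi*s) is even, so the integrand is odd over a symmetric interval and the integral vanishes.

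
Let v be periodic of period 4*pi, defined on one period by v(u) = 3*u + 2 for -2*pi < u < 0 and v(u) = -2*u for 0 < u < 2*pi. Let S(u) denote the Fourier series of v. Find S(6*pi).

1 - 5*pi

u = 6*pi differs from u = -2*pi by 2 full period(s), and the series is 4*pi-periodic.
At u = -2*pi the one-sided limits are v(-2*pi^-) = -4*pi and v(-2*pi^+) = 2 - 6*pi.
By Dirichlet's theorem the series converges to their average, [(-4*pi) + (2 - 6*pi)]/2 = 1 - 5*pi.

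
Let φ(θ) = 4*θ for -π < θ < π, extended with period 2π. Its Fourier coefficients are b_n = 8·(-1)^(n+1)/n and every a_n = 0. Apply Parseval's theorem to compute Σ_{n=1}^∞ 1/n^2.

Parseval: Σ b_n^2 = (1/π) ∫_{-π}^{π} φ(θ)^2 dθ = 32*pi**2/3.
Σ b_n^2 = Σ 64/n^2, so Σ 1/n^2 = (32*pi**2/3)/64 = pi**2/6.

pi**2/6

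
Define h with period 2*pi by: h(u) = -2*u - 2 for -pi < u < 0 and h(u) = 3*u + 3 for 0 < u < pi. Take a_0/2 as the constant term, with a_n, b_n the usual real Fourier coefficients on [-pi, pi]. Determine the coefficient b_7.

(pi + 10)/(7*pi)

b_7 = 1/pi ∫_{-pi}^{pi} h(u) sin(7*u) du.
Split the integral at the breakpoints.
Integrating by parts (boundary term plus one more integral), an antiderivative of (-2*u - 2) sin(7*u) is 2*u*cos(7*u)/7 - 2*sin(7*u)/49 + 2*cos(7*u)/7; evaluating from -pi to 0: ∫_{-pi}^{0} (-2*u - 2) sin(7*u) du = (2/7) - (-2/7 + 2*pi/7) = 4/7 - 2*pi/7.
Integrating by parts (boundary term plus one more integral), an antiderivative of (3*u + 3) sin(7*u) is -3*u*cos(7*u)/7 + 3*sin(7*u)/49 - 3*cos(7*u)/7; evaluating from 0 to pi: ∫_{0}^{pi} (3*u + 3) sin(7*u) du = (3/7 + 3*pi/7) - (-3/7) = 6/7 + 3*pi/7.
Summing the pieces and multiplying by (1/pi) gives b_7 = (pi + 10)/(7*pi).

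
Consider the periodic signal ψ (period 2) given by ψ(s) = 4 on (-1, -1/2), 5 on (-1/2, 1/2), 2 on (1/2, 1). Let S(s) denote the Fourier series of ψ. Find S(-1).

At s = -1 the one-sided limits are ψ(-1^-) = 2 and ψ(-1^+) = 4.
By Dirichlet's theorem the series converges to their average, [(2) + (4)]/2 = 3.

3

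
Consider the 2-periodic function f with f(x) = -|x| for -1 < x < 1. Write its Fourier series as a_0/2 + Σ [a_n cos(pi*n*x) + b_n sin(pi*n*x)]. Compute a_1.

4/pi**2

a_1 = ∫_{-1}^{1} f(x) cos(pi*x) dx.
f is even and cos(pi*x) is even, so the integrand is even and a_1 = 2 ∫_0^{1} f(x) cos(pi*x) dx.
Integrating by parts (boundary term plus one more integral), an antiderivative of (-x) cos(pi*x) is -x*sin(pi*x)/pi - cos(pi*x)/pi**2; evaluating from 0 to 1: ∫_{0}^{1} (-x) cos(pi*x) dx = (pi**(-2)) - (-1/pi**2) = 2/pi**2.
Hence a_1 = 2·(2/pi**2) = 4/pi**2.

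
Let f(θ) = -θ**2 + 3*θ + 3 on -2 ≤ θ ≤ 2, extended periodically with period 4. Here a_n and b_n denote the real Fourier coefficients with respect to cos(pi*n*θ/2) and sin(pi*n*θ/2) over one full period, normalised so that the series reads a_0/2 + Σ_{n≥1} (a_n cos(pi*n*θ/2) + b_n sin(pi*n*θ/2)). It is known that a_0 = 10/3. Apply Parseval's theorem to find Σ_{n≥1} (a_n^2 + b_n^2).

1208/45

Parseval: a_0^2/2 + Σ_{n≥1} (a_n^2+b_n^2) = 1/2 ∫_{-2}^{2} f(θ)^2 dθ = 162/5.
Subtract a_0^2/2 = 50/9: Σ (a_n^2+b_n^2) = 1208/45.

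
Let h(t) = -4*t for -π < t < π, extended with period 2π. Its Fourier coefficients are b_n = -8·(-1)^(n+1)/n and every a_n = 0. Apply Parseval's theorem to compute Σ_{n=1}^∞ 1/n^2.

pi**2/6

Parseval: Σ b_n^2 = (1/π) ∫_{-π}^{π} h(t)^2 dt = 32*pi**2/3.
Σ b_n^2 = Σ 64/n^2, so Σ 1/n^2 = (32*pi**2/3)/64 = pi**2/6.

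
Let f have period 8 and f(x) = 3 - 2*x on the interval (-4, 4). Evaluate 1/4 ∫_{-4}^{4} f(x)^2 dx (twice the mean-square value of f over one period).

182/3

1/4 ∫_{-4}^{4} f(x)^2 dx = 1/4 · (728/3) = 182/3.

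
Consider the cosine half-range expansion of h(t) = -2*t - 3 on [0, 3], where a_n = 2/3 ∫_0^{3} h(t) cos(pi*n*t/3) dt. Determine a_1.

24/pi**2

a_1 = 2/3 ∫_0^{3} (-2*t - 3) cos(pi*t/3) dt.
Integrating by parts (boundary term plus one more integral), an antiderivative of (-2*t - 3) cos(pi*t/3) is -6*t*sin(pi*t/3)/pi - 9*sin(pi*t/3)/pi - 18*cos(pi*t/3)/pi**2; evaluating from 0 to 3: ∫_{0}^{3} (-2*t - 3) cos(pi*t/3) dt = (18/pi**2) - (-18/pi**2) = 36/pi**2.
Hence a_1 = (2/3)·(36/pi**2) = 24/pi**2.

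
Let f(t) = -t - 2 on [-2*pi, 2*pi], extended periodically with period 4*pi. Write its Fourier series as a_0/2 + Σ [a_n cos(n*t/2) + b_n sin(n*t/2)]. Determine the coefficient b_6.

b_6 = (1/(2*pi)) ∫_{-2*pi}^{2*pi} f(t) sin(3*t) dt.
Integrating by parts (boundary term plus one more integral), an antiderivative of (-t - 2) sin(3*t) is t*cos(3*t)/3 - sin(3*t)/9 + 2*cos(3*t)/3; evaluating from -2*pi to 2*pi: ∫_{-2*pi}^{2*pi} (-t - 2) sin(3*t) dt = (2/3 + 2*pi/3) - (2/3 - 2*pi/3) = 4*pi/3.
Hence b_6 = (1/(2*pi))·(4*pi/3) = 2/3.

2/3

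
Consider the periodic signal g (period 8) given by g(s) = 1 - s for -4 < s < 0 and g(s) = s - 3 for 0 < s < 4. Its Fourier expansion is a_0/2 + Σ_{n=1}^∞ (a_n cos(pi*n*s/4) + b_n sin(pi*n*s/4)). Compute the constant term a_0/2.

1

a_0 = 1/4 ∫_{-4}^{4} g(s) ds = 1/4 · (8) = 2.
So the constant term a_0/2 = 1.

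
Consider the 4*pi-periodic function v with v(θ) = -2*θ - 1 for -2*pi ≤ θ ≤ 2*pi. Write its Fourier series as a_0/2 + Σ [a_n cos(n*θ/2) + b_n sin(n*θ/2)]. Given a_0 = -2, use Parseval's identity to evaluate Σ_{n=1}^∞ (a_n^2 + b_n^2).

Parseval: a_0^2/2 + Σ_{n≥1} (a_n^2+b_n^2) = (1/(2*pi)) ∫_{-2*pi}^{2*pi} v(θ)^2 dθ = 2 + 32*pi**2/3.
Subtract a_0^2/2 = 2: Σ (a_n^2+b_n^2) = 32*pi**2/3.

32*pi**2/3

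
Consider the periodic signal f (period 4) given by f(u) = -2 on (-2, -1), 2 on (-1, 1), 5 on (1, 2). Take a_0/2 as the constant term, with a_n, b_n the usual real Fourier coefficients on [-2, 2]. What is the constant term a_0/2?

a_0 = 1/2 ∫_{-2}^{2} f(u) du = 1/2 · (7) = 7/2.
So the constant term a_0/2 = 7/4.

7/4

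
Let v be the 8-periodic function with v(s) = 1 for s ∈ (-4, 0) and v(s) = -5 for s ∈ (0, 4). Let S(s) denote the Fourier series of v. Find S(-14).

-5

s = -14 differs from s = 2 by -2 full period(s), and the series is 8-periodic.
v is continuous at s = 2 with value -5, so the series converges to -5 there.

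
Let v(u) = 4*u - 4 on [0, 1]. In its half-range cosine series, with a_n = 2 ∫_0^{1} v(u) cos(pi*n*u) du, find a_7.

-16/(49*pi**2)

a_7 = 2 ∫_0^{1} (4*u - 4) cos(7*pi*u) du.
Integrating by parts (boundary term plus one more integral), an antiderivative of (4*u - 4) cos(7*pi*u) is 4*u*sin(7*pi*u)/(7*pi) - 4*sin(7*pi*u)/(7*pi) + 4*cos(7*pi*u)/(49*pi**2); evaluating from 0 to 1: ∫_{0}^{1} (4*u - 4) cos(7*pi*u) du = (-4/(49*pi**2)) - (4/(49*pi**2)) = -8/(49*pi**2).
Hence a_7 = 2·(-8/(49*pi**2)) = -16/(49*pi**2).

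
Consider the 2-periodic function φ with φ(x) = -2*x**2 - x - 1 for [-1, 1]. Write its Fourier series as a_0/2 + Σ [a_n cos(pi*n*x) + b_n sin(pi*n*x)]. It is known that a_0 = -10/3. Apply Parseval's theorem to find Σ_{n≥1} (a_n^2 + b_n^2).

Parseval: a_0^2/2 + Σ_{n≥1} (a_n^2+b_n^2) = ∫_{-1}^{1} φ(x)^2 dx = 104/15.
Subtract a_0^2/2 = 50/9: Σ (a_n^2+b_n^2) = 62/45.

62/45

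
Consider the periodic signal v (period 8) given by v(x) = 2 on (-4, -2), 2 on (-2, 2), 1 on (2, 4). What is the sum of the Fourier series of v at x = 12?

x = 12 differs from x = 4 by 1 full period(s), and the series is 8-periodic.
At x = 4 the one-sided limits are v(4^-) = 1 and v(4^+) = 2.
By Dirichlet's theorem the series converges to their average, [(1) + (2)]/2 = 3/2.

3/2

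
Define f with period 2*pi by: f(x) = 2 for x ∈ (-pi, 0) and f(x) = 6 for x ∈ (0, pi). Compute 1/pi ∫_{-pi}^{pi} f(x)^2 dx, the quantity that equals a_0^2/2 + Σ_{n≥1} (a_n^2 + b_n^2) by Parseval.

40

1/pi ∫_{-pi}^{pi} f(x)^2 dx = 1/pi · (40*pi) = 40.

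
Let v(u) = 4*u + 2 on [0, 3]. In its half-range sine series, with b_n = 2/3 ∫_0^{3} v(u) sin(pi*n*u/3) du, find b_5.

b_5 = 2/3 ∫_0^{3} (4*u + 2) sin(5*pi*u/3) du.
Integrating by parts (boundary term plus one more integral), an antiderivative of (4*u + 2) sin(5*pi*u/3) is -12*u*cos(5*pi*u/3)/(5*pi) + 36*sin(5*pi*u/3)/(25*pi**2) - 6*cos(5*pi*u/3)/(5*pi); evaluating from 0 to 3: ∫_{0}^{3} (4*u + 2) sin(5*pi*u/3) du = (42/(5*pi)) - (-6/(5*pi)) = 48/(5*pi).
Hence b_5 = (2/3)·(48/(5*pi)) = 32/(5*pi).

32/(5*pi)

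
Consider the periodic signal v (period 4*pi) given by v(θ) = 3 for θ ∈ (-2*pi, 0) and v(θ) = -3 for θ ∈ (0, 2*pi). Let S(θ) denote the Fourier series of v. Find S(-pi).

v is continuous at θ = -pi with value 3, so the series converges to 3 there.

3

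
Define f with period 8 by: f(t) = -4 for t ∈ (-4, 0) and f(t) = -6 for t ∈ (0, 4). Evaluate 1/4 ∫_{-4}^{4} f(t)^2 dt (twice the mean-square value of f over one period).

52

1/4 ∫_{-4}^{4} f(t)^2 dt = 1/4 · (208) = 52.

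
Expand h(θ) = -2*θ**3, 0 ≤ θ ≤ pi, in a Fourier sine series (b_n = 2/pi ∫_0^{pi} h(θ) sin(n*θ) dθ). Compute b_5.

b_5 = 2/pi ∫_0^{pi} (-2*θ**3) sin(5*θ) dθ.
Integrating by parts three times (tabular method), an antiderivative of (-2*θ**3) sin(5*θ) is 2*θ**3*cos(5*θ)/5 - 6*θ**2*sin(5*θ)/25 - 12*θ*cos(5*θ)/125 + 12*sin(5*θ)/625; evaluating from 0 to pi: ∫_{0}^{pi} (-2*θ**3) sin(5*θ) dθ = (2*pi*(6 - 25*pi**2)/125) - (0) = 2*pi*(6 - 25*pi**2)/125.
Hence b_5 = (2/pi)·(2*pi*(6 - 25*pi**2)/125) = 24/125 - 4*pi**2/5.

24/125 - 4*pi**2/5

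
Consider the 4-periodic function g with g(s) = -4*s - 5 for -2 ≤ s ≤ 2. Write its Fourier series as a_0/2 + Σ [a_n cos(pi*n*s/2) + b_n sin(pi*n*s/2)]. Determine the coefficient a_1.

a_1 = 1/2 ∫_{-2}^{2} g(s) cos(pi*s/2) ds.
Integrating by parts (boundary term plus one more integral), an antiderivative of (-4*s - 5) cos(pi*s/2) is -8*s*sin(pi*s/2)/pi - 10*sin(pi*s/2)/pi - 16*cos(pi*s/2)/pi**2; evaluating from -2 to 2: ∫_{-2}^{2} (-4*s - 5) cos(pi*s/2) ds = (16/pi**2) - (16/pi**2) = 0.
Hence a_1 = (1/2)·(0) = 0.

0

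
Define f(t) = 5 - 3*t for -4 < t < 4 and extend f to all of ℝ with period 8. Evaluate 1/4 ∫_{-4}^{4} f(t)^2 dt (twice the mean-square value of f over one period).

1/4 ∫_{-4}^{4} f(t)^2 dt = 1/4 · (584) = 146.

146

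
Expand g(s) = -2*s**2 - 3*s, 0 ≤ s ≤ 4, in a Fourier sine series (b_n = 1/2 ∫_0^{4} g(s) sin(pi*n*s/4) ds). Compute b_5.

8*(32 - 275*pi**2)/(125*pi**3)

b_5 = 1/2 ∫_0^{4} (-2*s**2 - 3*s) sin(5*pi*s/4) ds.
Integrating by parts twice (tabular method), an antiderivative of (-2*s**2 - 3*s) sin(5*pi*s/4) is 8*s**2*cos(5*pi*s/4)/(5*pi) - 64*s*sin(5*pi*s/4)/(25*pi**2) + 12*s*cos(5*pi*s/4)/(5*pi) - 48*sin(5*pi*s/4)/(25*pi**2) - 256*cos(5*pi*s/4)/(125*pi**3); evaluating from 0 to 4: ∫_{0}^{4} (-2*s**2 - 3*s) sin(5*pi*s/4) ds = (16*(16 - 275*pi**2)/(125*pi**3)) - (-256/(125*pi**3)) = 16*(32 - 275*pi**2)/(125*pi**3).
Hence b_5 = (1/2)·(16*(32 - 275*pi**2)/(125*pi**3)) = 8*(32 - 275*pi**2)/(125*pi**3).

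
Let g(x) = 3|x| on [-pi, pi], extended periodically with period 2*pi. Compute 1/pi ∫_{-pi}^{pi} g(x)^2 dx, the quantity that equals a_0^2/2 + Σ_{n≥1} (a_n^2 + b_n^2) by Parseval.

1/pi ∫_{-pi}^{pi} g(x)^2 dx = 1/pi · (6*pi**3) = 6*pi**2.

6*pi**2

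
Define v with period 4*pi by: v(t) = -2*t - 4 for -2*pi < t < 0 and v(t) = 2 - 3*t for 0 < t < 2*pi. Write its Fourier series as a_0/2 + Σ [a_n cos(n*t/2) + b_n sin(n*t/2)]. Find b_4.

b_4 = (1/(2*pi)) ∫_{-2*pi}^{2*pi} v(t) sin(2*t) dt.
Split the integral at the breakpoints.
Integrating by parts (boundary term plus one more integral), an antiderivative of (-2*t - 4) sin(2*t) is t*cos(2*t) - sin(2*t)/2 + 2*cos(2*t); evaluating from -2*pi to 0: ∫_{-2*pi}^{0} (-2*t - 4) sin(2*t) dt = (2) - (2 - 2*pi) = 2*pi.
Integrating by parts (boundary term plus one more integral), an antiderivative of (2 - 3*t) sin(2*t) is 3*t*cos(2*t)/2 - 3*sin(2*t)/4 - cos(2*t); evaluating from 0 to 2*pi: ∫_{0}^{2*pi} (2 - 3*t) sin(2*t) dt = (-1 + 3*pi) - (-1) = 3*pi.
Summing the pieces and multiplying by (1/(2*pi)) gives b_4 = 5/2.

5/2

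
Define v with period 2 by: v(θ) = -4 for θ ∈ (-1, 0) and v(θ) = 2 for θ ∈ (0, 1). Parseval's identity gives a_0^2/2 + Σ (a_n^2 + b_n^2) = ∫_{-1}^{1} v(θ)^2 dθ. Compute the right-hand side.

20

∫_{-1}^{1} v(θ)^2 dθ = 20.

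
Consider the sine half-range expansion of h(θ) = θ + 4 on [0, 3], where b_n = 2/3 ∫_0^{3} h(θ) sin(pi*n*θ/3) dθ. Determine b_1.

22/pi

b_1 = 2/3 ∫_0^{3} (θ + 4) sin(pi*θ/3) dθ.
Integrating by parts (boundary term plus one more integral), an antiderivative of (θ + 4) sin(pi*θ/3) is -3*θ*cos(pi*θ/3)/pi + 9*sin(pi*θ/3)/pi**2 - 12*cos(pi*θ/3)/pi; evaluating from 0 to 3: ∫_{0}^{3} (θ + 4) sin(pi*θ/3) dθ = (21/pi) - (-12/pi) = 33/pi.
Hence b_1 = (2/3)·(33/pi) = 22/pi.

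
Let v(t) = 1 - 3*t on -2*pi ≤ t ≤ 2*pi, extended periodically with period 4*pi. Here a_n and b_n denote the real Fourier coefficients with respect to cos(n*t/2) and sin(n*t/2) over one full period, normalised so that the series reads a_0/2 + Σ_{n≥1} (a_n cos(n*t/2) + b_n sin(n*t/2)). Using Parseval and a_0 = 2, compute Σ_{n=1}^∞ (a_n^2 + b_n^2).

24*pi**2

Parseval: a_0^2/2 + Σ_{n≥1} (a_n^2+b_n^2) = (1/(2*pi)) ∫_{-2*pi}^{2*pi} v(t)^2 dt = 2 + 24*pi**2.
Subtract a_0^2/2 = 2: Σ (a_n^2+b_n^2) = 24*pi**2.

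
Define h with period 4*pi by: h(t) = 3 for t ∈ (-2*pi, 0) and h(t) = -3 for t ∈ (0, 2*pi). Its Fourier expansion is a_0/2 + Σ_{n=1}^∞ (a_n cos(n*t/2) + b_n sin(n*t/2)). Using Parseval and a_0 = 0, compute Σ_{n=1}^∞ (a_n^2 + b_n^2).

Parseval: a_0^2/2 + Σ_{n≥1} (a_n^2+b_n^2) = (1/(2*pi)) ∫_{-2*pi}^{2*pi} h(t)^2 dt = 18.
Subtract a_0^2/2 = 0: Σ (a_n^2+b_n^2) = 18.

18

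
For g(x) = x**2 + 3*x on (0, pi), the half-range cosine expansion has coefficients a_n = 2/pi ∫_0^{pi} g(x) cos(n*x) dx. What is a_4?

a_4 = 2/pi ∫_0^{pi} (x**2 + 3*x) cos(4*x) dx.
Integrating by parts twice (tabular method), an antiderivative of (x**2 + 3*x) cos(4*x) is x**2*sin(4*x)/4 + 3*x*sin(4*x)/4 + x*cos(4*x)/8 - sin(4*x)/32 + 3*cos(4*x)/16; evaluating from 0 to pi: ∫_{0}^{pi} (x**2 + 3*x) cos(4*x) dx = (3/16 + pi/8) - (3/16) = pi/8.
Hence a_4 = (2/pi)·(pi/8) = 1/4.

1/4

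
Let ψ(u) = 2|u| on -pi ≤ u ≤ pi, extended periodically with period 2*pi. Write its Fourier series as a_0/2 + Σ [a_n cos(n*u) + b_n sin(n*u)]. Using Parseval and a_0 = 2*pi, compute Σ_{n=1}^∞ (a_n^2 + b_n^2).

2*pi**2/3

Parseval: a_0^2/2 + Σ_{n≥1} (a_n^2+b_n^2) = 1/pi ∫_{-pi}^{pi} ψ(u)^2 du = 8*pi**2/3.
Subtract a_0^2/2 = 2*pi**2: Σ (a_n^2+b_n^2) = 2*pi**2/3.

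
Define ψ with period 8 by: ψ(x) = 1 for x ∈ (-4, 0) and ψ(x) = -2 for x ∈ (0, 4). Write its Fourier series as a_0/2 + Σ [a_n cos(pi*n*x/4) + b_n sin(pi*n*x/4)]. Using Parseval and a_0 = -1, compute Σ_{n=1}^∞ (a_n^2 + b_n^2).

9/2

Parseval: a_0^2/2 + Σ_{n≥1} (a_n^2+b_n^2) = 1/4 ∫_{-4}^{4} ψ(x)^2 dx = 5.
Subtract a_0^2/2 = 1/2: Σ (a_n^2+b_n^2) = 9/2.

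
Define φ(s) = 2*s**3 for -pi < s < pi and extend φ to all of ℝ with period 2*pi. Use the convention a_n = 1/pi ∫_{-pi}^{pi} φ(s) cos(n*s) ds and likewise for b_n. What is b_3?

b_3 = 1/pi ∫_{-pi}^{pi} φ(s) sin(3*s) ds.
φ is odd and sin(3*s) is odd, so the integrand is even and b_3 = 2/pi ∫_0^{pi} φ(s) sin(3*s) ds.
Integrating by parts three times (tabular method), an antiderivative of (2*s**3) sin(3*s) is -2*s**3*cos(3*s)/3 + 2*s**2*sin(3*s)/3 + 4*s*cos(3*s)/9 - 4*sin(3*s)/27; evaluating from 0 to pi: ∫_{0}^{pi} (2*s**3) sin(3*s) ds = (2*pi*(-2 + 3*pi**2)/9) - (0) = 2*pi*(-2 + 3*pi**2)/9.
Hence b_3 = (2/pi)·(2*pi*(-2 + 3*pi**2)/9) = -8/9 + 4*pi**2/3.

-8/9 + 4*pi**2/3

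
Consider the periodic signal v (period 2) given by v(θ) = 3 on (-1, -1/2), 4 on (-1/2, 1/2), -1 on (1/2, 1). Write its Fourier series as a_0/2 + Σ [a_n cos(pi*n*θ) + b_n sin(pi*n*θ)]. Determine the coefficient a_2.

0

a_2 = ∫_{-1}^{1} v(θ) cos(2*pi*θ) dθ.
Split the integral at the breakpoints.
Directly, an antiderivative of (3) cos(2*pi*θ) is 3*sin(2*pi*θ)/(2*pi); evaluating from -1 to -1/2: ∫_{-1}^{-1/2} (3) cos(2*pi*θ) dθ = (0) - (0) = 0.
Directly, an antiderivative of (4) cos(2*pi*θ) is 2*sin(2*pi*θ)/pi; evaluating from -1/2 to 1/2: ∫_{-1/2}^{1/2} (4) cos(2*pi*θ) dθ = (0) - (0) = 0.
Directly, an antiderivative of (-1) cos(2*pi*θ) is -sin(2*pi*θ)/(2*pi); evaluating from 1/2 to 1: ∫_{1/2}^{1} (-1) cos(2*pi*θ) dθ = (0) - (0) = 0.
Summing the pieces gives a_2 = 0.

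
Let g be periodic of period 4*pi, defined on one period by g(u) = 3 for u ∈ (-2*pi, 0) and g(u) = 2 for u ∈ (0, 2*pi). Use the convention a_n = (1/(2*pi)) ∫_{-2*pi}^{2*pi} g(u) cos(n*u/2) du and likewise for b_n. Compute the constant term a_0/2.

5/2

a_0 = (1/(2*pi)) ∫_{-2*pi}^{2*pi} g(u) du = (1/(2*pi)) · (10*pi) = 5.
So the constant term a_0/2 = 5/2.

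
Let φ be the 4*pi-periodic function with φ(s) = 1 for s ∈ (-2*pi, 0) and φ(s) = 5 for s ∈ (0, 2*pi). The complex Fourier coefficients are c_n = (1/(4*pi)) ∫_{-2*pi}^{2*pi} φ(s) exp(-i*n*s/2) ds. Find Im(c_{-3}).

4/(3*pi)

Since φ is real-valued, Im(c_{-3}) = -(1/(4*pi)) ∫_{-2*pi}^{2*pi} φ(s) sin(-3*s/2) ds = b_{3}/2.
Split the integral at the breakpoints.
Directly, an antiderivative of (1) sin(-3*s/2) is 2*cos(3*s/2)/3; evaluating from -2*pi to 0: ∫_{-2*pi}^{0} (1) sin(-3*s/2) ds = (2/3) - (-2/3) = 4/3.
Directly, an antiderivative of (5) sin(-3*s/2) is 10*cos(3*s/2)/3; evaluating from 0 to 2*pi: ∫_{0}^{2*pi} (5) sin(-3*s/2) ds = (-10/3) - (10/3) = -20/3.
So ∫_{-2*pi}^{2*pi} φ(s) sin(-3*s/2) ds = -16/3.
Hence Im(c_{-3}) = (-1/(4*pi))·(-16/3) = 4/(3*pi).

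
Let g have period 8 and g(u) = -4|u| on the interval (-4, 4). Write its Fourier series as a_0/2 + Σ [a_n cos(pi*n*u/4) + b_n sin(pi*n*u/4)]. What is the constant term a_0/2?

a_0 = 1/4 ∫_{-4}^{4} g(u) du = 1/4 · (-64) = -16.
So the constant term a_0/2 = -8.

-8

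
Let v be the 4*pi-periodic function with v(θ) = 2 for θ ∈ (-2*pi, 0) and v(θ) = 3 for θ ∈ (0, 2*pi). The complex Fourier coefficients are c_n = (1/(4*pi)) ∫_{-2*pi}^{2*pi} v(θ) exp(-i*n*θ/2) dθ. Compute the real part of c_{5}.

Since v is real-valued, Re(c_{5}) = (1/(4*pi)) ∫_{-2*pi}^{2*pi} v(θ) cos(5*θ/2) dθ = a_{5}/2.
Split the integral at the breakpoints.
Directly, an antiderivative of (2) cos(5*θ/2) is 4*sin(5*θ/2)/5; evaluating from -2*pi to 0: ∫_{-2*pi}^{0} (2) cos(5*θ/2) dθ = (0) - (0) = 0.
Directly, an antiderivative of (3) cos(5*θ/2) is 6*sin(5*θ/2)/5; evaluating from 0 to 2*pi: ∫_{0}^{2*pi} (3) cos(5*θ/2) dθ = (0) - (0) = 0.
So ∫_{-2*pi}^{2*pi} v(θ) cos(5*θ/2) dθ = 0.
Hence Re(c_{5}) = (1/(4*pi))·(0) = 0.

0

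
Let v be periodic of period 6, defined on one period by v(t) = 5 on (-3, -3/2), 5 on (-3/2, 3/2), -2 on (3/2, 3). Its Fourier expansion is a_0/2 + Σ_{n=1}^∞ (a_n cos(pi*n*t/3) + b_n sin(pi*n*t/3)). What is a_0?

a_0 = 1/3 ∫_{-3}^{3} v(t) dt = 1/3 · (39/2) = 13/2.

13/2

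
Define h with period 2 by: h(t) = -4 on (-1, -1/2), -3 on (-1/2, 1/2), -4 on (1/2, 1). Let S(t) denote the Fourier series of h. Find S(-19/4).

-4

t = -19/4 differs from t = -3/4 by -2 full period(s), and the series is 2-periodic.
h is continuous at t = -3/4 with value -4, so the series converges to -4 there.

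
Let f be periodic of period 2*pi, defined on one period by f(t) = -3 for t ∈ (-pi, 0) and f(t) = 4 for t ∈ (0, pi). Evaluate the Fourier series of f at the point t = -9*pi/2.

-3

t = -9*pi/2 differs from t = -pi/2 by -2 full period(s), and the series is 2*pi-periodic.
f is continuous at t = -pi/2 with value -3, so the series converges to -3 there.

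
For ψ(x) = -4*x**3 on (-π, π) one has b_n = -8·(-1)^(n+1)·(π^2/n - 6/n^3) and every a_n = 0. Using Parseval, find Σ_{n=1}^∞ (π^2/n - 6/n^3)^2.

pi**6/14

Parseval: Σ b_n^2 = (1/π) ∫_{-π}^{π} ψ(x)^2 dx = 32*pi**6/7.
b_n^2 = 64·(π^2/n - 6/n^3)^2, so the sum equals (32*pi**6/7)/64 = pi**6/14.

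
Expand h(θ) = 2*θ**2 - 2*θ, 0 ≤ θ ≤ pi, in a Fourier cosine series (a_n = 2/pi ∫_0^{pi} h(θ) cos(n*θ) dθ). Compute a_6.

a_6 = 2/pi ∫_0^{pi} (2*θ**2 - 2*θ) cos(6*θ) dθ.
Integrating by parts twice (tabular method), an antiderivative of (2*θ**2 - 2*θ) cos(6*θ) is θ**2*sin(6*θ)/3 - θ*sin(6*θ)/3 + θ*cos(6*θ)/9 - sin(6*θ)/54 - cos(6*θ)/18; evaluating from 0 to pi: ∫_{0}^{pi} (2*θ**2 - 2*θ) cos(6*θ) dθ = (-1/18 + pi/9) - (-1/18) = pi/9.
Hence a_6 = (2/pi)·(pi/9) = 2/9.

2/9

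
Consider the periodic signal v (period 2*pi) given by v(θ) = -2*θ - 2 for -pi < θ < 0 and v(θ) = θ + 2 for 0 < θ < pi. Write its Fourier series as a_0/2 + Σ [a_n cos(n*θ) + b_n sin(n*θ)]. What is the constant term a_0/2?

a_0 = 1/pi ∫_{-pi}^{pi} v(θ) dθ = 1/pi · (3*pi**2/2) = 3*pi/2.
So the constant term a_0/2 = 3*pi/4.

3*pi/4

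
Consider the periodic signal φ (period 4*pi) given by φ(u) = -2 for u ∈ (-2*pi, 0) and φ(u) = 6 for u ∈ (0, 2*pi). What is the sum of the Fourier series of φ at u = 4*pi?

u = 4*pi differs from u = 0 by 1 full period(s), and the series is 4*pi-periodic.
At u = 0 the one-sided limits are φ(0^-) = -2 and φ(0^+) = 6.
By Dirichlet's theorem the series converges to their average, [(-2) + (6)]/2 = 2.

2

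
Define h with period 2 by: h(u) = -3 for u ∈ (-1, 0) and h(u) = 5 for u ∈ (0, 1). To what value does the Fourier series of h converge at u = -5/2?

-3

u = -5/2 differs from u = -1/2 by -1 full period(s), and the series is 2-periodic.
h is continuous at u = -1/2 with value -3, so the series converges to -3 there.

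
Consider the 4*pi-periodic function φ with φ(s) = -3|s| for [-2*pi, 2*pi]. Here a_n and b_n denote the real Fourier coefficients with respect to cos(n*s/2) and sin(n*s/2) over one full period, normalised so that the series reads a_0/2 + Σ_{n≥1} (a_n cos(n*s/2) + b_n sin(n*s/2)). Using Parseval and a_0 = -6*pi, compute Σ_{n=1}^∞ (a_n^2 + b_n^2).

6*pi**2

Parseval: a_0^2/2 + Σ_{n≥1} (a_n^2+b_n^2) = (1/(2*pi)) ∫_{-2*pi}^{2*pi} φ(s)^2 ds = 24*pi**2.
Subtract a_0^2/2 = 18*pi**2: Σ (a_n^2+b_n^2) = 6*pi**2.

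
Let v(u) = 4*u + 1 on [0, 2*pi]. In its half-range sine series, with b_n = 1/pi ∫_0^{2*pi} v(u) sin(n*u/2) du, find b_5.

b_5 = 1/pi ∫_0^{2*pi} (4*u + 1) sin(5*u/2) du.
Integrating by parts (boundary term plus one more integral), an antiderivative of (4*u + 1) sin(5*u/2) is -8*u*cos(5*u/2)/5 + 16*sin(5*u/2)/25 - 2*cos(5*u/2)/5; evaluating from 0 to 2*pi: ∫_{0}^{2*pi} (4*u + 1) sin(5*u/2) du = (2/5 + 16*pi/5) - (-2/5) = 4/5 + 16*pi/5.
Hence b_5 = (1/pi)·(4/5 + 16*pi/5) = 4*(1 + 4*pi)/(5*pi).

4*(1 + 4*pi)/(5*pi)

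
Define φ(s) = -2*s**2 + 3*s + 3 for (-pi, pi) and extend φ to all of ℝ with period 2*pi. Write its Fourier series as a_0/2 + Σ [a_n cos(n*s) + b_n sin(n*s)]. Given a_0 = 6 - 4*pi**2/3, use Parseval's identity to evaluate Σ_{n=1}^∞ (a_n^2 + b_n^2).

pi**2*(6 + 32*pi**2/45)

Parseval: a_0^2/2 + Σ_{n≥1} (a_n^2+b_n^2) = 1/pi ∫_{-pi}^{pi} φ(s)^2 ds = -2*pi**2 + 18 + 8*pi**4/5.
Subtract a_0^2/2 = 2*(9 - 2*pi**2)**2/9: Σ (a_n^2+b_n^2) = pi**2*(6 + 32*pi**2/45).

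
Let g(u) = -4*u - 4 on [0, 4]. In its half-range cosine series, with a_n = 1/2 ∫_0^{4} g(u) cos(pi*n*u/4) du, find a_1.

64/pi**2

a_1 = 1/2 ∫_0^{4} (-4*u - 4) cos(pi*u/4) du.
Integrating by parts (boundary term plus one more integral), an antiderivative of (-4*u - 4) cos(pi*u/4) is -16*u*sin(pi*u/4)/pi - 16*sin(pi*u/4)/pi - 64*cos(pi*u/4)/pi**2; evaluating from 0 to 4: ∫_{0}^{4} (-4*u - 4) cos(pi*u/4) du = (64/pi**2) - (-64/pi**2) = 128/pi**2.
Hence a_1 = (1/2)·(128/pi**2) = 64/pi**2.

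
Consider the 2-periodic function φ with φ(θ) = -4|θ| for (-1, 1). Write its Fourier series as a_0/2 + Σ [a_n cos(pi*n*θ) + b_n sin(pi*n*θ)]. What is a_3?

16/(9*pi**2)

a_3 = ∫_{-1}^{1} φ(θ) cos(3*pi*θ) dθ.
φ is even and cos(3*pi*θ) is even, so the integrand is even and a_3 = 2 ∫_0^{1} φ(θ) cos(3*pi*θ) dθ.
Integrating by parts (boundary term plus one more integral), an antiderivative of (-4*θ) cos(3*pi*θ) is -4*θ*sin(3*pi*θ)/(3*pi) - 4*cos(3*pi*θ)/(9*pi**2); evaluating from 0 to 1: ∫_{0}^{1} (-4*θ) cos(3*pi*θ) dθ = (4/(9*pi**2)) - (-4/(9*pi**2)) = 8/(9*pi**2).
Hence a_3 = 2·(8/(9*pi**2)) = 16/(9*pi**2).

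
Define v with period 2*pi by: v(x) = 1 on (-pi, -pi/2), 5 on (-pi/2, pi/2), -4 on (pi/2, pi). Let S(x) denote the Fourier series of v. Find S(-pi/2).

3

At x = -pi/2 the one-sided limits are v(-pi/2^-) = 1 and v(-pi/2^+) = 5.
By Dirichlet's theorem the series converges to their average, [(1) + (5)]/2 = 3.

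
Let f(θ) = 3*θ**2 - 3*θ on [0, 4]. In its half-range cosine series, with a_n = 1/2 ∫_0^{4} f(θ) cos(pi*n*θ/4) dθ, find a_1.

-144/pi**2

a_1 = 1/2 ∫_0^{4} (3*θ**2 - 3*θ) cos(pi*θ/4) dθ.
Integrating by parts twice (tabular method), an antiderivative of (3*θ**2 - 3*θ) cos(pi*θ/4) is 12*θ**2*sin(pi*θ/4)/pi - 12*θ*sin(pi*θ/4)/pi + 96*θ*cos(pi*θ/4)/pi**2 - 384*sin(pi*θ/4)/pi**3 - 48*cos(pi*θ/4)/pi**2; evaluating from 0 to 4: ∫_{0}^{4} (3*θ**2 - 3*θ) cos(pi*θ/4) dθ = (-336/pi**2) - (-48/pi**2) = -288/pi**2.
Hence a_1 = (1/2)·(-288/pi**2) = -144/pi**2.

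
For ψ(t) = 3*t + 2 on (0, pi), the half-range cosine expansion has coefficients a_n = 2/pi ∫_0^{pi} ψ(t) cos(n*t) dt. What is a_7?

a_7 = 2/pi ∫_0^{pi} (3*t + 2) cos(7*t) dt.
Integrating by parts (boundary term plus one more integral), an antiderivative of (3*t + 2) cos(7*t) is 3*t*sin(7*t)/7 + 2*sin(7*t)/7 + 3*cos(7*t)/49; evaluating from 0 to pi: ∫_{0}^{pi} (3*t + 2) cos(7*t) dt = (-3/49) - (3/49) = -6/49.
Hence a_7 = (2/pi)·(-6/49) = -12/(49*pi).

-12/(49*pi)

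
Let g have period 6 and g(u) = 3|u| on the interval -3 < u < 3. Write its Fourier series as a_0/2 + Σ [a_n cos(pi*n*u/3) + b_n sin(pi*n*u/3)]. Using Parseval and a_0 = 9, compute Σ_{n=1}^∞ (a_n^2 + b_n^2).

27/2

Parseval: a_0^2/2 + Σ_{n≥1} (a_n^2+b_n^2) = 1/3 ∫_{-3}^{3} g(u)^2 du = 54.
Subtract a_0^2/2 = 81/2: Σ (a_n^2+b_n^2) = 27/2.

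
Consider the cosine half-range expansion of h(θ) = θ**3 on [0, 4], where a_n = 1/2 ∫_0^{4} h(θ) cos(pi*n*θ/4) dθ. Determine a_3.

128*(4 - 9*pi**2)/(27*pi**4)

a_3 = 1/2 ∫_0^{4} (θ**3) cos(3*pi*θ/4) dθ.
Integrating by parts three times (tabular method), an antiderivative of (θ**3) cos(3*pi*θ/4) is 4*θ**3*sin(3*pi*θ/4)/(3*pi) + 16*θ**2*cos(3*pi*θ/4)/(3*pi**2) - 128*θ*sin(3*pi*θ/4)/(9*pi**3) - 512*cos(3*pi*θ/4)/(27*pi**4); evaluating from 0 to 4: ∫_{0}^{4} (θ**3) cos(3*pi*θ/4) dθ = (256*(2 - 9*pi**2)/(27*pi**4)) - (-512/(27*pi**4)) = 256*(4 - 9*pi**2)/(27*pi**4).
Hence a_3 = (1/2)·(256*(4 - 9*pi**2)/(27*pi**4)) = 128*(4 - 9*pi**2)/(27*pi**4).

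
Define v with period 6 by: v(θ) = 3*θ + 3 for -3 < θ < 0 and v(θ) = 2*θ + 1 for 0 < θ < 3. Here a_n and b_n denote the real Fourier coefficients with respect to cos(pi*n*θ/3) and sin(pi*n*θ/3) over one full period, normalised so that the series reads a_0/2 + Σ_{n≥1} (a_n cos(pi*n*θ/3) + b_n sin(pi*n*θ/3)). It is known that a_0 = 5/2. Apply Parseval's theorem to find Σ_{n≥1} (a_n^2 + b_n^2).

199/8

Parseval: a_0^2/2 + Σ_{n≥1} (a_n^2+b_n^2) = 1/3 ∫_{-3}^{3} v(θ)^2 dθ = 28.
Subtract a_0^2/2 = 25/8: Σ (a_n^2+b_n^2) = 199/8.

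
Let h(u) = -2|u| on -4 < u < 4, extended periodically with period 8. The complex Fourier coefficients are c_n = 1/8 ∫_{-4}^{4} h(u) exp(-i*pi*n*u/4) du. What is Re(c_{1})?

Since h is real-valued, Re(c_{1}) = 1/8 ∫_{-4}^{4} h(u) cos(pi*u/4) du = a_{1}/2.
h is even and cos(pi*u/4) is even, so the integrand is even: ∫_{-4}^{4} h(u) cos(pi*u/4) du = 2∫_0^{4} h(u) cos(pi*u/4) du.
Integrating by parts (boundary term plus one more integral), an antiderivative of (-2*u) cos(pi*u/4) is -8*u*sin(pi*u/4)/pi - 32*cos(pi*u/4)/pi**2; evaluating from 0 to 4: ∫_{0}^{4} (-2*u) cos(pi*u/4) du = (32/pi**2) - (-32/pi**2) = 64/pi**2.
So ∫_{-4}^{4} h(u) cos(pi*u/4) du = 128/pi**2.
Hence Re(c_{1}) = (1/8)·(128/pi**2) = 16/pi**2.

16/pi**2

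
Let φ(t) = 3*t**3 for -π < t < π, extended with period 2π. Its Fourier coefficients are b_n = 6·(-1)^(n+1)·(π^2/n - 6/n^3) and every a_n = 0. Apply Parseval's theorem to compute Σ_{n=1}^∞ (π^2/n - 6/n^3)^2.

Parseval: Σ b_n^2 = (1/π) ∫_{-π}^{π} φ(t)^2 dt = 18*pi**6/7.
b_n^2 = 36·(π^2/n - 6/n^3)^2, so the sum equals (18*pi**6/7)/36 = pi**6/14.

pi**6/14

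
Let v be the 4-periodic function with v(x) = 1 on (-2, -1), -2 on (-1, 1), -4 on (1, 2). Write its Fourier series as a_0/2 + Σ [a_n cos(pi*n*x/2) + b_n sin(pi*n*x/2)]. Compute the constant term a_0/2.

-7/4

a_0 = 1/2 ∫_{-2}^{2} v(x) dx = 1/2 · (-7) = -7/2.
So the constant term a_0/2 = -7/4.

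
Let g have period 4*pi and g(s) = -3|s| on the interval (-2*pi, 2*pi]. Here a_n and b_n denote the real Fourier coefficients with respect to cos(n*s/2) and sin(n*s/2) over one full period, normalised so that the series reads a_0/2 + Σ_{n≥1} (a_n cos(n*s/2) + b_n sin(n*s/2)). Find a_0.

-6*pi

a_0 = (1/(2*pi)) ∫_{-2*pi}^{2*pi} g(s) ds = (1/(2*pi)) · (-12*pi**2) = -6*pi.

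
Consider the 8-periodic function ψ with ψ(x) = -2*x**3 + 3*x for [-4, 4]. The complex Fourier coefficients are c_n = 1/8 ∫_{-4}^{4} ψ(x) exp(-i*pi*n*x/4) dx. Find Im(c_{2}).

-58/pi + 96/pi**3

Since ψ is real-valued, Im(c_{2}) = -1/8 ∫_{-4}^{4} ψ(x) sin(pi*x/2) dx = -b_{2}/2.
ψ is odd and sin(pi*x/2) is odd, so the integrand is even: ∫_{-4}^{4} ψ(x) sin(pi*x/2) dx = 2∫_0^{4} ψ(x) sin(pi*x/2) dx.
Integrating by parts three times (tabular method), an antiderivative of (-2*x**3 + 3*x) sin(pi*x/2) is 4*x**3*cos(pi*x/2)/pi - 24*x**2*sin(pi*x/2)/pi**2 - 96*x*cos(pi*x/2)/pi**3 - 6*x*cos(pi*x/2)/pi + 12*sin(pi*x/2)/pi**2 + 192*sin(pi*x/2)/pi**4; evaluating from 0 to 4: ∫_{0}^{4} (-2*x**3 + 3*x) sin(pi*x/2) dx = (-384/pi**3 + 232/pi) - (0) = -384/pi**3 + 232/pi.
So ∫_{-4}^{4} ψ(x) sin(pi*x/2) dx = -768/pi**3 + 464/pi.
Hence Im(c_{2}) = (-1/8)·(-768/pi**3 + 464/pi) = -58/pi + 96/pi**3.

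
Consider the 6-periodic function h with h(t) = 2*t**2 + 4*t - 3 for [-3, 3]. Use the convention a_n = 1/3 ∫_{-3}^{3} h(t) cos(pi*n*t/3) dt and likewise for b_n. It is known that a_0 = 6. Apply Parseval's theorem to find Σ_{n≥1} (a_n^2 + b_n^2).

Parseval: a_0^2/2 + Σ_{n≥1} (a_n^2+b_n^2) = 1/3 ∫_{-3}^{3} h(t)^2 dt = 858/5.
Subtract a_0^2/2 = 18: Σ (a_n^2+b_n^2) = 768/5.

768/5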